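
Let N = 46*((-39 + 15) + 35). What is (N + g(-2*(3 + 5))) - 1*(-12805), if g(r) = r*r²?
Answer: 9215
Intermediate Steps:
g(r) = r³
N = 506 (N = 46*(-24 + 35) = 46*11 = 506)
(N + g(-2*(3 + 5))) - 1*(-12805) = (506 + (-2*(3 + 5))³) - 1*(-12805) = (506 + (-2*8)³) + 12805 = (506 + (-1*16)³) + 12805 = (506 + (-16)³) + 12805 = (506 - 4096) + 12805 = -3590 + 12805 = 9215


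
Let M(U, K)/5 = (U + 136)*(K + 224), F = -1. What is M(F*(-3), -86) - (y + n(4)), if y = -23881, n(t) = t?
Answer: 119787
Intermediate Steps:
M(U, K) = 5*(136 + U)*(224 + K) (M(U, K) = 5*((U + 136)*(K + 224)) = 5*((136 + U)*(224 + K)) = 5*(136 + U)*(224 + K))
M(F*(-3), -86) - (y + n(4)) = (152320 + 680*(-86) + 1120*(-1*(-3)) + 5*(-86)*(-1*(-3))) - (-23881 + 4) = (152320 - 58480 + 1120*3 + 5*(-86)*3) - 1*(-23877) = (152320 - 58480 + 3360 - 1290) + 23877 = 95910 + 23877 = 119787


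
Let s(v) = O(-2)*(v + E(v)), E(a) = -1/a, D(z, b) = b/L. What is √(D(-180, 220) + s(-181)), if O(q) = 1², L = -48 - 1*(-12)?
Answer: I*√55167895/543 ≈ 13.679*I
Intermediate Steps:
L = -36 (L = -48 + 12 = -36)
D(z, b) = -b/36 (D(z, b) = b/(-36) = b*(-1/36) = -b/36)
O(q) = 1
s(v) = v - 1/v (s(v) = 1*(v - 1/v) = v - 1/v)
√(D(-180, 220) + s(-181)) = √(-1/36*220 + (-181 - 1/(-181))) = √(-55/9 + (-181 - 1*(-1/181))) = √(-55/9 + (-181 + 1/181)) = √(-55/9 - 32760/181) = √(-304795/1629) = I*√55167895/543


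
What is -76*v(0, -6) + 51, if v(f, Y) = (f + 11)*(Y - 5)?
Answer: 9247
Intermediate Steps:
v(f, Y) = (-5 + Y)*(11 + f) (v(f, Y) = (11 + f)*(-5 + Y) = (-5 + Y)*(11 + f))
-76*v(0, -6) + 51 = -76*(-55 - 5*0 + 11*(-6) - 6*0) + 51 = -76*(-55 + 0 - 66 + 0) + 51 = -76*(-121) + 51 = 9196 + 51 = 9247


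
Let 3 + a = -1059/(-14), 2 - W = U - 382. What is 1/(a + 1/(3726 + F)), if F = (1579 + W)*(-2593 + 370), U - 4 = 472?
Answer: 46226250/3358006861 ≈ 0.013766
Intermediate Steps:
U = 476 (U = 4 + 472 = 476)
W = -92 (W = 2 - (476 - 382) = 2 - 1*94 = 2 - 94 = -92)
a = 1017/14 (a = -3 - 1059/(-14) = -3 - 1059*(-1/14) = -3 + 1059/14 = 1017/14 ≈ 72.643)
F = -3305601 (F = (1579 - 92)*(-2593 + 370) = 1487*(-2223) = -3305601)
1/(a + 1/(3726 + F)) = 1/(1017/14 + 1/(3726 - 3305601)) = 1/(1017/14 + 1/(-3301875)) = 1/(1017/14 - 1/3301875) = 1/(3358006861/46226250) = 46226250/3358006861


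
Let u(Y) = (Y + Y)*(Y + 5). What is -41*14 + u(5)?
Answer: -474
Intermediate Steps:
u(Y) = 2*Y*(5 + Y) (u(Y) = (2*Y)*(5 + Y) = 2*Y*(5 + Y))
-41*14 + u(5) = -41*14 + 2*5*(5 + 5) = -574 + 2*5*10 = -574 + 100 = -474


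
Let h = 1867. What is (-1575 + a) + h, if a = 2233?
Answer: 2525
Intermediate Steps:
(-1575 + a) + h = (-1575 + 2233) + 1867 = 658 + 1867 = 2525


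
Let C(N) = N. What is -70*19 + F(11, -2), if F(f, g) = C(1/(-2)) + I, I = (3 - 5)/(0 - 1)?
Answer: -2657/2 ≈ -1328.5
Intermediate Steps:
I = 2 (I = -2/(-1) = -2*(-1) = 2)
F(f, g) = 3/2 (F(f, g) = 1/(-2) + 2 = -½ + 2 = 3/2)
-70*19 + F(11, -2) = -70*19 + 3/2 = -1330 + 3/2 = -2657/2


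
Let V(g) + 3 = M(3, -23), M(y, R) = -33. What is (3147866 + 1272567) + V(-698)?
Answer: 4420397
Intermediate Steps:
V(g) = -36 (V(g) = -3 - 33 = -36)
(3147866 + 1272567) + V(-698) = (3147866 + 1272567) - 36 = 4420433 - 36 = 4420397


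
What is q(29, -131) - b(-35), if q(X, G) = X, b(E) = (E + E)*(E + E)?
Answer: -4871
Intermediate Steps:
b(E) = 4*E² (b(E) = (2*E)*(2*E) = 4*E²)
q(29, -131) - b(-35) = 29 - 4*(-35)² = 29 - 4*1225 = 29 - 1*4900 = 29 - 4900 = -4871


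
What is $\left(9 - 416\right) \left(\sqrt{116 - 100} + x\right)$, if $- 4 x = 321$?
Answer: $\frac{124135}{4} \approx 31034.0$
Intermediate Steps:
$x = - \frac{321}{4}$ ($x = \left(- \frac{1}{4}\right) 321 = - \frac{321}{4} \approx -80.25$)
$\left(9 - 416\right) \left(\sqrt{116 - 100} + x\right) = \left(9 - 416\right) \left(\sqrt{116 - 100} - \frac{321}{4}\right) = - 407 \left(\sqrt{16} - \frac{321}{4}\right) = - 407 \left(4 - \frac{321}{4}\right) = \left(-407\right) \left(- \frac{305}{4}\right) = \frac{124135}{4}$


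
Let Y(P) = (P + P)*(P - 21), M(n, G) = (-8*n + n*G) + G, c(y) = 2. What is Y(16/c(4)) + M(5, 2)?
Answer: -236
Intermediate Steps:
M(n, G) = G - 8*n + G*n (M(n, G) = (-8*n + G*n) + G = G - 8*n + G*n)
Y(P) = 2*P*(-21 + P) (Y(P) = (2*P)*(-21 + P) = 2*P*(-21 + P))
Y(16/c(4)) + M(5, 2) = 2*(16/2)*(-21 + 16/2) + (2 - 8*5 + 2*5) = 2*(16*(½))*(-21 + 16*(½)) + (2 - 40 + 10) = 2*8*(-21 + 8) - 28 = 2*8*(-13) - 28 = -208 - 28 = -236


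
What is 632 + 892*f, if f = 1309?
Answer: 1168260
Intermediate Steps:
632 + 892*f = 632 + 892*1309 = 632 + 1167628 = 1168260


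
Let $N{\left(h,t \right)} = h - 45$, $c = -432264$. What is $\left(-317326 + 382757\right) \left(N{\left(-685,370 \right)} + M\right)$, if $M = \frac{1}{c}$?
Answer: $- \frac{20646930087751}{432264} \approx -4.7765 \cdot 10^{7}$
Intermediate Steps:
$M = - \frac{1}{432264}$ ($M = \frac{1}{-432264} = - \frac{1}{432264} \approx -2.3134 \cdot 10^{-6}$)
$N{\left(h,t \right)} = -45 + h$ ($N{\left(h,t \right)} = h - 45 = -45 + h$)
$\left(-317326 + 382757\right) \left(N{\left(-685,370 \right)} + M\right) = \left(-317326 + 382757\right) \left(\left(-45 - 685\right) - \frac{1}{432264}\right) = 65431 \left(-730 - \frac{1}{432264}\right) = 65431 \left(- \frac{315552721}{432264}\right) = - \frac{20646930087751}{432264}$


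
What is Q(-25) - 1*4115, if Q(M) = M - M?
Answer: -4115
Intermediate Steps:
Q(M) = 0
Q(-25) - 1*4115 = 0 - 1*4115 = 0 - 4115 = -4115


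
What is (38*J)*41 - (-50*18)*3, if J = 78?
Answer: 124224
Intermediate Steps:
(38*J)*41 - (-50*18)*3 = (38*78)*41 - (-50*18)*3 = 2964*41 - (-900)*3 = 121524 - 1*(-2700) = 121524 + 2700 = 124224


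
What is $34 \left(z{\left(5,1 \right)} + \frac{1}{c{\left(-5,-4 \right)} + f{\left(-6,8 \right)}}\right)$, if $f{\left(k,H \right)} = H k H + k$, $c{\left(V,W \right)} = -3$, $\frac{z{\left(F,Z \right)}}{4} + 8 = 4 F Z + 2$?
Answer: $\frac{748238}{393} \approx 1903.9$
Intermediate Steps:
$z{\left(F,Z \right)} = -24 + 16 F Z$ ($z{\left(F,Z \right)} = -32 + 4 \left(4 F Z + 2\right) = -32 + 4 \left(2 + 4 F Z\right) = -32 + \left(8 + 16 F Z\right) = -24 + 16 F Z$)
$f{\left(k,H \right)} = k + k H^{2}$ ($f{\left(k,H \right)} = k H^{2} + k = k + k H^{2}$)
$34 \left(z{\left(5,1 \right)} + \frac{1}{c{\left(-5,-4 \right)} + f{\left(-6,8 \right)}}\right) = 34 \left(\left(-24 + 16 \cdot 5 \cdot 1\right) + \frac{1}{-3 - 6 \left(1 + 8^{2}\right)}\right) = 34 \left(\left(-24 + 80\right) + \frac{1}{-3 - 6 \left(1 + 64\right)}\right) = 34 \left(56 + \frac{1}{-3 - 390}\right) = 34 \left(56 + \frac{1}{-393}\right) = 34 \left(56 - \frac{1}{393}\right) = 34 \cdot \frac{22007}{393} = \frac{748238}{393}$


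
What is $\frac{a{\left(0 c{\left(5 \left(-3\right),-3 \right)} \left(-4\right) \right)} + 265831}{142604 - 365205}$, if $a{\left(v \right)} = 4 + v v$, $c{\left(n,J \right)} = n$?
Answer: $- \frac{265835}{222601} \approx -1.1942$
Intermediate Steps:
$a{\left(v \right)} = 4 + v^{2}$
$\frac{a{\left(0 c{\left(5 \left(-3\right),-3 \right)} \left(-4\right) \right)} + 265831}{142604 - 365205} = \frac{\left(4 + \left(0 \cdot 5 \left(-3\right) \left(-4\right)\right)^{2}\right) + 265831}{142604 - 365205} = \frac{\left(4 + \left(0 \left(-15\right) \left(-4\right)\right)^{2}\right) + 265831}{-222601} = \left(\left(4 + \left(0 \left(-4\right)\right)^{2}\right) + 265831\right) \left(- \frac{1}{222601}\right) = \left(\left(4 + 0^{2}\right) + 265831\right) \left(- \frac{1}{222601}\right) = \left(\left(4 + 0\right) + 265831\right) \left(- \frac{1}{222601}\right) = \left(4 + 265831\right) \left(- \frac{1}{222601}\right) = 265835 \left(- \frac{1}{222601}\right) = - \frac{265835}{222601}$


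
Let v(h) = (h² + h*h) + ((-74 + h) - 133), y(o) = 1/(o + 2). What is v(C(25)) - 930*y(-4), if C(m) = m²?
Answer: 782133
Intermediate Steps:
y(o) = 1/(2 + o)
v(h) = -207 + h + 2*h² (v(h) = (h² + h²) + (-207 + h) = 2*h² + (-207 + h) = -207 + h + 2*h²)
v(C(25)) - 930*y(-4) = (-207 + 25² + 2*(25²)²) - 930/(2 - 4) = (-207 + 625 + 2*625²) - 930/(-2) = (-207 + 625 + 2*390625) - 930*(-½) = (-207 + 625 + 781250) + 465 = 781668 + 465 = 782133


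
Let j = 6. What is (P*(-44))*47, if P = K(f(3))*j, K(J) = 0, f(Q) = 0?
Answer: 0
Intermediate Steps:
P = 0 (P = 0*6 = 0)
(P*(-44))*47 = (0*(-44))*47 = 0*47 = 0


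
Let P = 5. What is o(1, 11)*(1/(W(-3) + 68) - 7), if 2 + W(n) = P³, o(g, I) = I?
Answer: -14696/191 ≈ -76.942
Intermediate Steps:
W(n) = 123 (W(n) = -2 + 5³ = -2 + 125 = 123)
o(1, 11)*(1/(W(-3) + 68) - 7) = 11*(1/(123 + 68) - 7) = 11*(1/191 - 7) = 11*(-1336/191) = -14696/191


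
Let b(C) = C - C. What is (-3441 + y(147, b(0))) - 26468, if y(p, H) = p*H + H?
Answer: -29909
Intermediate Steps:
b(C) = 0
y(p, H) = H + H*p (y(p, H) = H*p + H = H + H*p)
(-3441 + y(147, b(0))) - 26468 = (-3441 + 0*(1 + 147)) - 26468 = (-3441 + 0*148) - 26468 = (-3441 + 0) - 26468 = -3441 - 26468 = -29909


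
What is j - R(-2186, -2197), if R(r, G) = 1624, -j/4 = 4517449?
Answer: -18071420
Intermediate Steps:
j = -18069796 (j = -4*4517449 = -18069796)
j - R(-2186, -2197) = -18069796 - 1*1624 = -18069796 - 1624 = -18071420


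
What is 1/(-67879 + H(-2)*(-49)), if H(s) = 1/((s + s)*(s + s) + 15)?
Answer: -31/2104298 ≈ -1.4732e-5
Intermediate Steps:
H(s) = 1/(15 + 4*s²) (H(s) = 1/((2*s)*(2*s) + 15) = 1/(4*s² + 15) = 1/(15 + 4*s²))
1/(-67879 + H(-2)*(-49)) = 1/(-67879 - 49/(15 + 4*(-2)²)) = 1/(-67879 - 49/(15 + 4*4)) = 1/(-67879 - 49/(15 + 16)) = 1/(-67879 - 49/31) = 1/(-2104298/31) = -31/2104298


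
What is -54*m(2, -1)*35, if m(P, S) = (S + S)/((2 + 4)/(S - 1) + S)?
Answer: -945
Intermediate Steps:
m(P, S) = 2*S/(S + 6/(-1 + S)) (m(P, S) = (2*S)/(6/(-1 + S) + S) = (2*S)/(S + 6/(-1 + S)) = 2*S/(S + 6/(-1 + S)))
-54*m(2, -1)*35 = -54*2*(-1)*(-1 - 1)/(6 + (-1)² - 1*(-1))*35 = -54*2*(-1)*(-2)/(6 + 1 + 1)*35 = -54*2*(-1)*(-2)/8*35 = -54*2*(-1)*(⅛)*(-2)*35 = -27*35 = -54*35/2 = -945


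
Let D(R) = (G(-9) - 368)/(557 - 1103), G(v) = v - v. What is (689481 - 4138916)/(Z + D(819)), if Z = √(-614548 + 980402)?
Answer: 1575200172/247879081 - 4674235293*√365854/495758162 ≈ -5696.5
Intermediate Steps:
G(v) = 0
D(R) = 184/273 (D(R) = (0 - 368)/(557 - 1103) = -368/(-546) = -368*(-1/546) = 184/273)
Z = √365854 ≈ 604.86
(689481 - 4138916)/(Z + D(819)) = (689481 - 4138916)/(√365854 + 184/273) = -3449435/(184/273 + √365854)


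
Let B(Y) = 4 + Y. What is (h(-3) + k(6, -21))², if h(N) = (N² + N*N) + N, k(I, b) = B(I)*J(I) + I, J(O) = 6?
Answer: 6561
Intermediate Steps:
k(I, b) = 24 + 7*I (k(I, b) = (4 + I)*6 + I = (24 + 6*I) + I = 24 + 7*I)
h(N) = N + 2*N² (h(N) = (N² + N²) + N = 2*N² + N = N + 2*N²)
(h(-3) + k(6, -21))² = (-3*(1 + 2*(-3)) + (24 + 7*6))² = (-3*(1 - 6) + (24 + 42))² = (-3*(-5) + 66)² = (15 + 66)² = 81² = 6561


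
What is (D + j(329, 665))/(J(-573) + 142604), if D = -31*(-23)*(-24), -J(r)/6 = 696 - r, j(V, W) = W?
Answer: -16447/134990 ≈ -0.12184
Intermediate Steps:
J(r) = -4176 + 6*r (J(r) = -6*(696 - r) = -4176 + 6*r)
D = -17112 (D = 713*(-24) = -17112)
(D + j(329, 665))/(J(-573) + 142604) = (-17112 + 665)/((-4176 + 6*(-573)) + 142604) = -16447/((-4176 - 3438) + 142604) = -16447/(-7614 + 142604) = -16447/134990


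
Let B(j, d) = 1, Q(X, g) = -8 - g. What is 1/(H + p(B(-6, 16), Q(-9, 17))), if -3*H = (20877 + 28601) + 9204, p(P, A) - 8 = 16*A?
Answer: -3/59858 ≈ -5.0119e-5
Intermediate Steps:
p(P, A) = 8 + 16*A
H = -58682/3 (H = -((20877 + 28601) + 9204)/3 = -(49478 + 9204)/3 = -⅓*58682 = -58682/3 ≈ -19561.)
1/(H + p(B(-6, 16), Q(-9, 17))) = 1/(-58682/3 + (8 + 16*(-8 - 1*17))) = 1/(-58682/3 + (8 + 16*(-8 - 17))) = 1/(-58682/3 + (8 + 16*(-25))) = 1/(-58682/3 + (8 - 400)) = 1/(-58682/3 - 392) = 1/(-59858/3) = -3/59858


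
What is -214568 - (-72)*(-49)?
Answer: -218096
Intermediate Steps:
-214568 - (-72)*(-49) = -214568 - 1*3528 = -214568 - 3528 = -218096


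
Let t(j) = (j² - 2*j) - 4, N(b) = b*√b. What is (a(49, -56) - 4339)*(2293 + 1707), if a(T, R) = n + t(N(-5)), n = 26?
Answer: -17768000 + 40000*I*√5 ≈ -1.7768e+7 + 89443.0*I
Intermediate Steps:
N(b) = b^(3/2)
t(j) = -4 + j² - 2*j
a(T, R) = -103 + 10*I*√5 (a(T, R) = 26 + (-4 + ((-5)^(3/2))² - (-10)*I*√5) = 26 + (-4 + (-5*I*√5)² - (-10)*I*√5) = 26 + (-4 - 125 + 10*I*√5) = 26 + (-129 + 10*I*√5) = -103 + 10*I*√5)
(a(49, -56) - 4339)*(2293 + 1707) = ((-103 + 10*I*√5) - 4339)*(2293 + 1707) = (-4442 + 10*I*√5)*4000 = -17768000 + 40000*I*√5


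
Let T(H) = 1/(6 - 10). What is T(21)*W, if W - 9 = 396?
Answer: -405/4 ≈ -101.25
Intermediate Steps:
W = 405 (W = 9 + 396 = 405)
T(H) = -1/4 (T(H) = 1/(-4) = -1/4)
T(21)*W = -1/4*405 = -405/4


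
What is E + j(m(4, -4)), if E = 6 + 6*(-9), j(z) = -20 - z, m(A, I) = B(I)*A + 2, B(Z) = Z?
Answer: -54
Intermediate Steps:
m(A, I) = 2 + A*I (m(A, I) = I*A + 2 = A*I + 2 = 2 + A*I)
E = -48 (E = 6 - 54 = -48)
E + j(m(4, -4)) = -48 + (-20 - (2 + 4*(-4))) = -48 + (-20 - (2 - 16)) = -48 + (-20 - 1*(-14)) = -48 + (-20 + 14) = -48 - 6 = -54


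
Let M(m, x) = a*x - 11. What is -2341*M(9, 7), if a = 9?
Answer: -121732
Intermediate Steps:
M(m, x) = -11 + 9*x (M(m, x) = 9*x - 11 = -11 + 9*x)
-2341*M(9, 7) = -2341*(-11 + 9*7) = -2341*(-11 + 63) = -2341*52 = -121732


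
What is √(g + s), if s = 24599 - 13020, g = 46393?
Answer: 2*√14493 ≈ 240.77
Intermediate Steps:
s = 11579
√(g + s) = √(46393 + 11579) = √57972 = 2*√14493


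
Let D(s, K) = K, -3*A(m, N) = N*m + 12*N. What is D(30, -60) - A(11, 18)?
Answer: 78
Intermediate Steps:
A(m, N) = -4*N - N*m/3 (A(m, N) = -(N*m + 12*N)/3 = -(12*N + N*m)/3 = -4*N - N*m/3)
D(30, -60) - A(11, 18) = -60 - (-1)*18*(12 + 11)/3 = -60 - (-1)*18*23/3 = -60 - 1*(-138) = -60 + 138 = 78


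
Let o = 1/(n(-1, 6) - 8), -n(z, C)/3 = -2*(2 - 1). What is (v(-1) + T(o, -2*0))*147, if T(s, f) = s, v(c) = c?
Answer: -441/2 ≈ -220.50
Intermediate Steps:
n(z, C) = 6 (n(z, C) = -(-6)*(2 - 1) = -(-6) = -3*(-2) = 6)
o = -½ (o = 1/(6 - 8) = 1/(-2) = -½ ≈ -0.50000)
(v(-1) + T(o, -2*0))*147 = (-1 - ½)*147 = -3/2*147 = -441/2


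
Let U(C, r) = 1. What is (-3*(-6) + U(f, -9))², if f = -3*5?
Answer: 361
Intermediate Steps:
f = -15
(-3*(-6) + U(f, -9))² = (-3*(-6) + 1)² = (18 + 1)² = 19² = 361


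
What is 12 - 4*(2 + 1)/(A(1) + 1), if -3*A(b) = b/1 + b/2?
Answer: -12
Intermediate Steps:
A(b) = -b/2 (A(b) = -(b/1 + b/2)/3 = -(b*1 + b*(½))/3 = -(b + b/2)/3 = -b/2)
12 - 4*(2 + 1)/(A(1) + 1) = 12 - 4*(2 + 1)/(-½*1 + 1) = 12 - 12/(-½ + 1) = 12 - 12/½ = 12 - 12*2 = 12 - 4*6 = 12 - 24 = -12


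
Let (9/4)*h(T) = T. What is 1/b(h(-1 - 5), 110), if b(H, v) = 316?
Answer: 1/316 ≈ 0.0031646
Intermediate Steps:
h(T) = 4*T/9
1/b(h(-1 - 5), 110) = 1/316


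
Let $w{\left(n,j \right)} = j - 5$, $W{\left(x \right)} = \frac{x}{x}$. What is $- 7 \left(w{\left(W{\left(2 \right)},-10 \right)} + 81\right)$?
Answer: $-462$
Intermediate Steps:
$W{\left(x \right)} = 1$
$w{\left(n,j \right)} = -5 + j$
$- 7 \left(w{\left(W{\left(2 \right)},-10 \right)} + 81\right) = - 7 \left(\left(-5 - 10\right) + 81\right) = - 7 \left(-15 + 81\right) = \left(-7\right) 66 = -462$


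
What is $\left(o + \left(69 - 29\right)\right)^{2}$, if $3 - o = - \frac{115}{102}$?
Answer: $\frac{20259001}{10404} \approx 1947.2$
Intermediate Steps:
$o = \frac{421}{102}$ ($o = 3 - - \frac{115}{102} = 3 + \frac{115}{102} = \frac{421}{102} \approx 4.1274$)
$\left(o + \left(69 - 29\right)\right)^{2} = \left(\frac{421}{102} + \left(69 - 29\right)\right)^{2} = \left(\frac{421}{102} + 40\right)^{2} = \left(\frac{4501}{102}\right)^{2} = \frac{20259001}{10404}$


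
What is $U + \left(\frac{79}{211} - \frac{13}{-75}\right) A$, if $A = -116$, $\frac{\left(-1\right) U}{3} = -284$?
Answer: $\frac{12477412}{15825} \approx 788.46$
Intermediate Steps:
$U = 852$ ($U = \left(-3\right) \left(-284\right) = 852$)
$U + \left(\frac{79}{211} - \frac{13}{-75}\right) A = 852 + \left(\frac{79}{211} - \frac{13}{-75}\right) \left(-116\right) = 852 + \left(79 \cdot \frac{1}{211} - - \frac{13}{75}\right) \left(-116\right) = 852 + \left(\frac{79}{211} + \frac{13}{75}\right) \left(-116\right) = 852 + \frac{8668}{15825} \left(-116\right) = 852 - \frac{1005488}{15825} = \frac{12477412}{15825}$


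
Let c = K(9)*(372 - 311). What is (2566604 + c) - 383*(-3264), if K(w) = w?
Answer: 3817265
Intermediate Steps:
c = 549 (c = 9*(372 - 311) = 9*61 = 549)
(2566604 + c) - 383*(-3264) = (2566604 + 549) - 383*(-3264) = 2567153 + 1250112 = 3817265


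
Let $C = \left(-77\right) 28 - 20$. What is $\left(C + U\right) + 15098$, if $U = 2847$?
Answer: $15769$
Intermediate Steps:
$C = -2176$ ($C = -2156 - 20 = -2176$)
$\left(C + U\right) + 15098 = \left(-2176 + 2847\right) + 15098 = 671 + 15098 = 15769$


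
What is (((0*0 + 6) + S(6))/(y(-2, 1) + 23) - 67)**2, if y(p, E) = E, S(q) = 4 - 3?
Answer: 2563201/576 ≈ 4450.0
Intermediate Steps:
S(q) = 1
(((0*0 + 6) + S(6))/(y(-2, 1) + 23) - 67)**2 = (((0*0 + 6) + 1)/(1 + 23) - 67)**2 = (((0 + 6) + 1)/24 - 67)**2 = ((6 + 1)*(1/24) - 67)**2 = (7*(1/24) - 67)**2 = (7/24 - 67)**2 = (-1601/24)**2 = 2563201/576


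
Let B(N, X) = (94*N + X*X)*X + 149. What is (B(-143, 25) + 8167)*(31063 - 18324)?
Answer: -3975956551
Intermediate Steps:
B(N, X) = 149 + X*(X² + 94*N) (B(N, X) = (94*N + X²)*X + 149 = (X² + 94*N)*X + 149 = X*(X² + 94*N) + 149 = 149 + X*(X² + 94*N))
(B(-143, 25) + 8167)*(31063 - 18324) = ((149 + 25³ + 94*(-143)*25) + 8167)*(31063 - 18324) = ((149 + 15625 - 336050) + 8167)*12739 = (-320276 + 8167)*12739 = -312109*12739 = -3975956551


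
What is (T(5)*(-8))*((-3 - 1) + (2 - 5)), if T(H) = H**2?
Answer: 1400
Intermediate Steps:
(T(5)*(-8))*((-3 - 1) + (2 - 5)) = (5**2*(-8))*((-3 - 1) + (2 - 5)) = (25*(-8))*(-4 - 3) = -200*(-7) = 1400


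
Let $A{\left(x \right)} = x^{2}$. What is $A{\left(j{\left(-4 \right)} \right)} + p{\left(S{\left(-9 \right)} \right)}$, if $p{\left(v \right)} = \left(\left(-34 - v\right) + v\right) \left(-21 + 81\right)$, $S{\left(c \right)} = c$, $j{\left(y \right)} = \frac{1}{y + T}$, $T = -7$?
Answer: $- \frac{246839}{121} \approx -2040.0$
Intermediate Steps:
$j{\left(y \right)} = \frac{1}{-7 + y}$ ($j{\left(y \right)} = \frac{1}{y - 7} = \frac{1}{-7 + y}$)
$p{\left(v \right)} = -2040$ ($p{\left(v \right)} = \left(-34\right) 60 = -2040$)
$A{\left(j{\left(-4 \right)} \right)} + p{\left(S{\left(-9 \right)} \right)} = \left(\frac{1}{-7 - 4}\right)^{2} - 2040 = \left(\frac{1}{-11}\right)^{2} - 2040 = \left(- \frac{1}{11}\right)^{2} - 2040 = \frac{1}{121} - 2040 = - \frac{246839}{121}$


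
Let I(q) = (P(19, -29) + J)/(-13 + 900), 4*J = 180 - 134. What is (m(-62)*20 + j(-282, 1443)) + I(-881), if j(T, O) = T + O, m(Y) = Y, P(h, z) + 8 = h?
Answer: -140101/1774 ≈ -78.975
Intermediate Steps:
P(h, z) = -8 + h
J = 23/2 (J = (180 - 134)/4 = (¼)*46 = 23/2 ≈ 11.500)
I(q) = 45/1774 (I(q) = ((-8 + 19) + 23/2)/(-13 + 900) = (11 + 23/2)/887 = (45/2)*(1/887) = 45/1774)
j(T, O) = O + T
(m(-62)*20 + j(-282, 1443)) + I(-881) = (-62*20 + (1443 - 282)) + 45/1774 = (-1240 + 1161) + 45/1774 = -79 + 45/1774 = -140101/1774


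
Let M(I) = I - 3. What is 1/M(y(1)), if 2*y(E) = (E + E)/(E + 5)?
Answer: -6/17 ≈ -0.35294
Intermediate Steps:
y(E) = E/(5 + E) (y(E) = ((E + E)/(E + 5))/2 = ((2*E)/(5 + E))/2 = (2*E/(5 + E))/2 = E/(5 + E))
M(I) = -3 + I
1/M(y(1)) = 1/(-3 + 1/(5 + 1)) = 1/(-3 + 1/6) = 1/(-3 + 1*(⅙)) = 1/(-3 + ⅙) = 1/(-17/6) = -6/17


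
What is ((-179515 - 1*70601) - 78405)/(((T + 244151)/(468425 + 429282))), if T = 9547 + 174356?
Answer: -294915601347/428054 ≈ -6.8897e+5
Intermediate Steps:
T = 183903
((-179515 - 1*70601) - 78405)/(((T + 244151)/(468425 + 429282))) = ((-179515 - 1*70601) - 78405)/(((183903 + 244151)/(468425 + 429282))) = ((-179515 - 70601) - 78405)/((428054/897707)) = (-250116 - 78405)/((428054*(1/897707))) = -328521/428054/897707 = -328521*897707/428054 = -294915601347/428054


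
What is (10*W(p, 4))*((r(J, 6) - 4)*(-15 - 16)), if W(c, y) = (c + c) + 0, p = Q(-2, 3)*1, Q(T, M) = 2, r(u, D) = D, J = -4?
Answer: -2480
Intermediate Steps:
p = 2 (p = 2*1 = 2)
W(c, y) = 2*c (W(c, y) = 2*c + 0 = 2*c)
(10*W(p, 4))*((r(J, 6) - 4)*(-15 - 16)) = (10*(2*2))*((6 - 4)*(-15 - 16)) = (10*4)*(2*(-31)) = 40*(-62) = -2480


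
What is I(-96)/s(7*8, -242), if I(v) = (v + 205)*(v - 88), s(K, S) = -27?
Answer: 20056/27 ≈ 742.81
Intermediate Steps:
I(v) = (-88 + v)*(205 + v) (I(v) = (205 + v)*(-88 + v) = (-88 + v)*(205 + v))
I(-96)/s(7*8, -242) = (-18040 + (-96)**2 + 117*(-96))/(-27) = (-18040 + 9216 - 11232)*(-1/27) = -20056*(-1/27) = 20056/27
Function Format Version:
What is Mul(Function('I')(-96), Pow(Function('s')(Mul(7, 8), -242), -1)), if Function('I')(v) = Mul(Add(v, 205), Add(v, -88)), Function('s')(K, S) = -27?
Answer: Rational(20056, 27) ≈ 742.81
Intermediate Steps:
Function('I')(v) = Mul(Add(-88, v), Add(205, v)) (Function('I')(v) = Mul(Add(205, v), Add(-88, v)) = Mul(Add(-88, v), Add(205, v)))
Mul(Function('I')(-96), Pow(Function('s')(Mul(7, 8), -242), -1)) = Mul(Add(-18040, Pow(-96, 2), Mul(117, -96)), Pow(-27, -1)) = Mul(Add(-18040, 9216, -11232), Rational(-1, 27)) = Mul(-20056, Rational(-1, 27)) = Rational(20056, 27)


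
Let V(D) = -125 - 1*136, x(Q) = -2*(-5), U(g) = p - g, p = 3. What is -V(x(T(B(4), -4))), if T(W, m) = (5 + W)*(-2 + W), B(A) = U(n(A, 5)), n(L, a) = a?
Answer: 261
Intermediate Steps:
U(g) = 3 - g
B(A) = -2 (B(A) = 3 - 1*5 = 3 - 5 = -2)
T(W, m) = (-2 + W)*(5 + W)
x(Q) = 10
V(D) = -261 (V(D) = -125 - 136 = -261)
-V(x(T(B(4), -4))) = -1*(-261) = 261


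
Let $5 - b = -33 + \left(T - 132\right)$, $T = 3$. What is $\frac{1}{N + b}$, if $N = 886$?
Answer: $\frac{1}{1053} \approx 0.00094967$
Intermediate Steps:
$b = 167$ ($b = 5 - \left(-33 + \left(3 - 132\right)\right) = 5 - \left(-33 - 129\right) = 5 - -162 = 5 + 162 = 167$)
$\frac{1}{N + b} = \frac{1}{886 + 167} = \frac{1}{1053}$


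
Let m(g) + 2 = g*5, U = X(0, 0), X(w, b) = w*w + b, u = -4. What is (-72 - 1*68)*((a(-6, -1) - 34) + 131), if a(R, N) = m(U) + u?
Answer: -12740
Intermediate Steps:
X(w, b) = b + w**2 (X(w, b) = w**2 + b = b + w**2)
U = 0 (U = 0 + 0**2 = 0 + 0 = 0)
m(g) = -2 + 5*g (m(g) = -2 + g*5 = -2 + 5*g)
a(R, N) = -6 (a(R, N) = (-2 + 5*0) - 4 = (-2 + 0) - 4 = -2 - 4 = -6)
(-72 - 1*68)*((a(-6, -1) - 34) + 131) = (-72 - 1*68)*((-6 - 34) + 131) = (-72 - 68)*(-40 + 131) = -140*91 = -12740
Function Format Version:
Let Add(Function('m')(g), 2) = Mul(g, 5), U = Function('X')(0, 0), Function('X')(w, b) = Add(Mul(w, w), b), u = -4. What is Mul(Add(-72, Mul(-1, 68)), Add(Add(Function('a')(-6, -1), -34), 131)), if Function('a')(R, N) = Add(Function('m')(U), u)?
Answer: -12740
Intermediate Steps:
Function('X')(w, b) = Add(b, Pow(w, 2)) (Function('X')(w, b) = Add(Pow(w, 2), b) = Add(b, Pow(w, 2)))
U = 0 (U = Add(0, Pow(0, 2)) = Add(0, 0) = 0)
Function('m')(g) = Add(-2, Mul(5, g)) (Function('m')(g) = Add(-2, Mul(g, 5)) = Add(-2, Mul(5, g)))
Function('a')(R, N) = -6 (Function('a')(R, N) = Add(Add(-2, Mul(5, 0)), -4) = Add(Add(-2, 0), -4) = Add(-2, -4) = -6)
Mul(Add(-72, Mul(-1, 68)), Add(Add(Function('a')(-6, -1), -34), 131)) = Mul(Add(-72, Mul(-1, 68)), Add(Add(-6, -34), 131)) = Mul(Add(-72, -68), Add(-40, 131)) = Mul(-140, 91) = -12740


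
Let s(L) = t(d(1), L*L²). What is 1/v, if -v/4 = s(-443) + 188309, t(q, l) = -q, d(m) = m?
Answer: -1/753232 ≈ -1.3276e-6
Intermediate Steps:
s(L) = -1 (s(L) = -1*1 = -1)
v = -753232 (v = -4*(-1 + 188309) = -4*188308 = -753232)
1/v = 1/(-753232) = -1/753232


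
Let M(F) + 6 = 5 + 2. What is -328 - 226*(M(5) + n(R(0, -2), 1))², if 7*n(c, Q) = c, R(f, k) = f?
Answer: -554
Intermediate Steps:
n(c, Q) = c/7
M(F) = 1 (M(F) = -6 + (5 + 2) = -6 + 7 = 1)
-328 - 226*(M(5) + n(R(0, -2), 1))² = -328 - 226*(1 + (⅐)*0)² = -328 - 226*(1 + 0)² = -328 - 226*1² = -328 - 226*1 = -328 - 226 = -554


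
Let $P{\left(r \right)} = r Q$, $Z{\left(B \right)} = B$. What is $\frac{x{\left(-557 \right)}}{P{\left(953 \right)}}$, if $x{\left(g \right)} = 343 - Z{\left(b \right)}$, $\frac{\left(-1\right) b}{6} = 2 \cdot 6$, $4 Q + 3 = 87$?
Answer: $\frac{415}{20013} \approx 0.020737$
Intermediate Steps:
$Q = 21$ ($Q = - \frac{3}{4} + \frac{1}{4} \cdot 87 = - \frac{3}{4} + \frac{87}{4} = 21$)
$b = -72$ ($b = - 6 \cdot 2 \cdot 6 = \left(-6\right) 12 = -72$)
$x{\left(g \right)} = 415$ ($x{\left(g \right)} = 343 - -72 = 343 + 72 = 415$)
$P{\left(r \right)} = 21 r$ ($P{\left(r \right)} = r 21 = 21 r$)
$\frac{x{\left(-557 \right)}}{P{\left(953 \right)}} = \frac{415}{21 \cdot 953} = \frac{415}{20013}$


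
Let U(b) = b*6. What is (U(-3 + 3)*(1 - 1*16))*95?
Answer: 0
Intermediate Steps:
U(b) = 6*b
(U(-3 + 3)*(1 - 1*16))*95 = ((6*(-3 + 3))*(1 - 1*16))*95 = ((6*0)*(1 - 16))*95 = (0*(-15))*95 = 0*95 = 0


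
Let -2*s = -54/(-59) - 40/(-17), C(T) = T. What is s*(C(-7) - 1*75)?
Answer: 134398/1003 ≈ 134.00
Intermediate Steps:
s = -1639/1003 (s = -(-54/(-59) - 40/(-17))/2 = -(-54*(-1/59) - 40*(-1/17))/2 = -(54/59 + 40/17)/2 = -½*3278/1003 = -1639/1003 ≈ -1.6341)
s*(C(-7) - 1*75) = -1639*(-7 - 1*75)/1003 = -1639*(-7 - 75)/1003 = -1639/1003*(-82) = 134398/1003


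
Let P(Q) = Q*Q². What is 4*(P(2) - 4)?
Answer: 16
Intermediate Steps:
P(Q) = Q³
4*(P(2) - 4) = 4*(2³ - 4) = 4*(8 - 4) = 4*4 = 16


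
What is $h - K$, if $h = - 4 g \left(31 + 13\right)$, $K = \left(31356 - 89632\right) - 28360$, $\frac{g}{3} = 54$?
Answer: $58124$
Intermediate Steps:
$g = 162$ ($g = 3 \cdot 54 = 162$)
$K = -86636$ ($K = -58276 - 28360 = -86636$)
$h = -28512$ ($h = \left(-4\right) 162 \left(31 + 13\right) = \left(-648\right) 44 = -28512$)
$h - K = -28512 - -86636 = -28512 + 86636 = 58124$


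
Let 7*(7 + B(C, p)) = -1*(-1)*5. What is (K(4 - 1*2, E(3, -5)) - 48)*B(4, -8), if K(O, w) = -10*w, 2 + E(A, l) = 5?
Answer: 3432/7 ≈ 490.29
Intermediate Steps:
E(A, l) = 3 (E(A, l) = -2 + 5 = 3)
B(C, p) = -44/7 (B(C, p) = -7 + (-1*(-1)*5)/7 = -7 + (1*5)/7 = -7 + (⅐)*5 = -7 + 5/7 = -44/7)
(K(4 - 1*2, E(3, -5)) - 48)*B(4, -8) = (-10*3 - 48)*(-44/7) = (-30 - 48)*(-44/7) = -78*(-44/7) = 3432/7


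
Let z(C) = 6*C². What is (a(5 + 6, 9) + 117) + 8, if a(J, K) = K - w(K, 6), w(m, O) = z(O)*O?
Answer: -1162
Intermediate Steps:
w(m, O) = 6*O³ (w(m, O) = (6*O²)*O = 6*O³)
a(J, K) = -1296 + K (a(J, K) = K - 6*6³ = K - 6*216 = K - 1*1296 = K - 1296 = -1296 + K)
(a(5 + 6, 9) + 117) + 8 = ((-1296 + 9) + 117) + 8 = (-1287 + 117) + 8 = -1170 + 8 = -1162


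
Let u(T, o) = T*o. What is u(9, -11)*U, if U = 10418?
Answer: -1031382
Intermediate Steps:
u(9, -11)*U = (9*(-11))*10418 = -99*10418 = -1031382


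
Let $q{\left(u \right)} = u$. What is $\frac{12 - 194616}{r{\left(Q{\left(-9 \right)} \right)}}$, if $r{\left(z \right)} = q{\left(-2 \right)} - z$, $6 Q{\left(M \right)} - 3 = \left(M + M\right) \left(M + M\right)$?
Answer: $\frac{389208}{113} \approx 3444.3$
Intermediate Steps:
$Q{\left(M \right)} = \frac{1}{2} + \frac{2 M^{2}}{3}$ ($Q{\left(M \right)} = \frac{1}{2} + \frac{\left(M + M\right) \left(M + M\right)}{6} = \frac{1}{2} + \frac{2 M 2 M}{6} = \frac{1}{2} + \frac{4 M^{2}}{6} = \frac{1}{2} + \frac{2 M^{2}}{3}$)
$r{\left(z \right)} = -2 - z$
$\frac{12 - 194616}{r{\left(Q{\left(-9 \right)} \right)}} = \frac{12 - 194616}{-2 - \left(\frac{1}{2} + \frac{2 \left(-9\right)^{2}}{3}\right)} = \frac{12 - 194616}{-2 - \left(\frac{1}{2} + \frac{2}{3} \cdot 81\right)} = - \frac{194604}{-2 - \left(\frac{1}{2} + 54\right)} = - \frac{194604}{-2 - \frac{109}{2}} = - \frac{194604}{- \frac{113}{2}} = \left(-194604\right) \left(- \frac{2}{113}\right) = \frac{389208}{113}$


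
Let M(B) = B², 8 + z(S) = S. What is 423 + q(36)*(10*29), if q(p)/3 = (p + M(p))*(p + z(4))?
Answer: 37083303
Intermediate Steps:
z(S) = -8 + S
q(p) = 3*(-4 + p)*(p + p²) (q(p) = 3*((p + p²)*(p + (-8 + 4))) = 3*((p + p²)*(p - 4)) = 3*((p + p²)*(-4 + p)) = 3*((-4 + p)*(p + p²)) = 3*(-4 + p)*(p + p²))
423 + q(36)*(10*29) = 423 + (3*36*(-4 + 36² - 3*36))*(10*29) = 423 + (3*36*(-4 + 1296 - 108))*290 = 423 + (3*36*1184)*290 = 423 + 127872*290 = 423 + 37082880 = 37083303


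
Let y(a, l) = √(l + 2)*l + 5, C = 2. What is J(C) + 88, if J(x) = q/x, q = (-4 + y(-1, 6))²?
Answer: 465/2 + 12*√2 ≈ 249.47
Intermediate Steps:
y(a, l) = 5 + l*√(2 + l) (y(a, l) = √(2 + l)*l + 5 = l*√(2 + l) + 5 = 5 + l*√(2 + l))
q = (1 + 12*√2)² (q = (-4 + (5 + 6*√(2 + 6)))² = (-4 + (5 + 6*√8))² = (-4 + (5 + 6*(2*√2)))² = (-4 + (5 + 12*√2))² = (1 + 12*√2)² ≈ 322.94)
J(x) = (289 + 24*√2)/x
J(C) + 88 = (289 + 24*√2)/2 + 88 = (289/2 + 12*√2) + 88 = 465/2 + 12*√2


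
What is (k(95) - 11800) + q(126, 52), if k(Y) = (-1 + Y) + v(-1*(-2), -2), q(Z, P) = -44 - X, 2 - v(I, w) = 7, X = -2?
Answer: -11753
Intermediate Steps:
v(I, w) = -5 (v(I, w) = 2 - 1*7 = 2 - 7 = -5)
q(Z, P) = -42 (q(Z, P) = -44 - 1*(-2) = -44 + 2 = -42)
k(Y) = -6 + Y (k(Y) = (-1 + Y) - 5 = -6 + Y)
(k(95) - 11800) + q(126, 52) = ((-6 + 95) - 11800) - 42 = (89 - 11800) - 42 = -11711 - 42 = -11753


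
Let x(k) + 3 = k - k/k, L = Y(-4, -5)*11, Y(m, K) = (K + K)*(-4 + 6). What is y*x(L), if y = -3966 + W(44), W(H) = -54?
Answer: 900480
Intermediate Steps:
y = -4020 (y = -3966 - 54 = -4020)
Y(m, K) = 4*K (Y(m, K) = (2*K)*2 = 4*K)
L = -220 (L = (4*(-5))*11 = -20*11 = -220)
x(k) = -4 + k (x(k) = -3 + (k - k/k) = -3 + (k - 1*1) = -3 + (k - 1) = -3 + (-1 + k) = -4 + k)
y*x(L) = -4020*(-4 - 220) = -4020*(-224) = 900480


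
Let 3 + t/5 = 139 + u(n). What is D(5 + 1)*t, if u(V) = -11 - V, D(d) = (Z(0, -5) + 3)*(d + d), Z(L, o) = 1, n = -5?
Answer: 31200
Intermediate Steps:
D(d) = 8*d (D(d) = (1 + 3)*(d + d) = 4*(2*d) = 8*d)
t = 650 (t = -15 + 5*(139 + (-11 - 1*(-5))) = -15 + 5*(139 + (-11 + 5)) = -15 + 5*(139 - 6) = -15 + 5*133 = -15 + 665 = 650)
D(5 + 1)*t = (8*(5 + 1))*650 = (8*6)*650 = 48*650 = 31200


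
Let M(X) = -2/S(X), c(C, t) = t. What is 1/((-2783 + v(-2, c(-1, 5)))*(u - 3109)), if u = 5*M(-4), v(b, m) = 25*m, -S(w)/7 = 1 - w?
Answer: 7/57840738 ≈ 1.2102e-7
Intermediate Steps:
S(w) = -7 + 7*w (S(w) = -7*(1 - w) = -7 + 7*w)
M(X) = -2/(-7 + 7*X)
u = 2/7 (u = 5*(-2/(-7 + 7*(-4))) = 5*(-2/(-7 - 28)) = 5*(-2/(-35)) = 5*(-2*(-1/35)) = 5*(2/35) = 2/7 ≈ 0.28571)
1/((-2783 + v(-2, c(-1, 5)))*(u - 3109)) = 1/((-2783 + 25*5)*(2/7 - 3109)) = 1/((-2783 + 125)*(-21761/7)) = 1/(-2658*(-21761/7)) = 1/(57840738/7) = 7/57840738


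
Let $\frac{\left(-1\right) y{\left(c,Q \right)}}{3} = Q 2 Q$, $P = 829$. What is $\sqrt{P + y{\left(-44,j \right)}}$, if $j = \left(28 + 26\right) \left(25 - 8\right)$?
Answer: $i \sqrt{5055515} \approx 2248.4 i$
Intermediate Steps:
$j = 918$ ($j = 54 \cdot 17 = 918$)
$y{\left(c,Q \right)} = - 6 Q^{2}$ ($y{\left(c,Q \right)} = - 3 Q 2 Q = - 3 \cdot 2 Q Q = - 3 \cdot 2 Q^{2} = - 6 Q^{2}$)
$\sqrt{P + y{\left(-44,j \right)}} = \sqrt{829 - 6 \cdot 918^{2}} = \sqrt{829 - 5056344} = \sqrt{-5055515} = i \sqrt{5055515}$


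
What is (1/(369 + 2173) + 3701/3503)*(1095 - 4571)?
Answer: -527648110/143623 ≈ -3673.8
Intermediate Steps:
(1/(369 + 2173) + 3701/3503)*(1095 - 4571) = (1/2542 + 3701*(1/3503))*(-3476) = (1/2542 + 3701/3503)*(-3476) = (303595/287246)*(-3476) = -527648110/143623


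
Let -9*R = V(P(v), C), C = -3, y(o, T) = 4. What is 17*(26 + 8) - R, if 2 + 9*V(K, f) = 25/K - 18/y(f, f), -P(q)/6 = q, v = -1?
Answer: 140447/243 ≈ 577.97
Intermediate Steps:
P(q) = -6*q
V(K, f) = -13/18 + 25/(9*K) (V(K, f) = -2/9 + (25/K - 18/4)/9 = -2/9 + (25/K - 18*¼)/9 = -2/9 + (25/K - 9/2)/9 = -2/9 + (-9/2 + 25/K)/9 = -2/9 + (-½ + 25/(9*K)) = -13/18 + 25/(9*K))
R = 7/243 (R = -(50 - (-78)*(-1))/(162*((-6*(-1)))) = -(50 - 13*6)/(162*6) = -(50 - 78)/(162*6) = -(-28)/(162*6) = -⅑*(-7/27) = 7/243 ≈ 0.028807)
17*(26 + 8) - R = 17*(26 + 8) - 1*7/243 = 17*34 - 7/243 = 578 - 7/243 = 140447/243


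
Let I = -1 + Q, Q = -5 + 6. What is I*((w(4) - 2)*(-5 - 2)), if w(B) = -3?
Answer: 0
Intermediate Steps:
Q = 1
I = 0 (I = -1 + 1 = 0)
I*((w(4) - 2)*(-5 - 2)) = 0*((-3 - 2)*(-5 - 2)) = 0*(-5*(-7)) = 0*35 = 0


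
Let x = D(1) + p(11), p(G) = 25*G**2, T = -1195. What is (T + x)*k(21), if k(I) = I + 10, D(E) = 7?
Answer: 56947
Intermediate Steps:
k(I) = 10 + I
x = 3032 (x = 7 + 25*11**2 = 7 + 25*121 = 7 + 3025 = 3032)
(T + x)*k(21) = (-1195 + 3032)*(10 + 21) = 1837*31 = 56947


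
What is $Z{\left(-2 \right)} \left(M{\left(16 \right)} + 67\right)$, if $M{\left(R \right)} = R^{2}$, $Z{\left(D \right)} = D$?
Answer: $-646$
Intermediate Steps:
$Z{\left(-2 \right)} \left(M{\left(16 \right)} + 67\right) = - 2 \left(16^{2} + 67\right) = - 2 \left(256 + 67\right) = \left(-2\right) 323 = -646$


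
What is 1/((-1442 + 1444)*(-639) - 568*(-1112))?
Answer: 1/630338 ≈ 1.5864e-6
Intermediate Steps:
1/((-1442 + 1444)*(-639) - 568*(-1112)) = 1/(2*(-639) + 631616) = 1/(-1278 + 631616) = 1/630338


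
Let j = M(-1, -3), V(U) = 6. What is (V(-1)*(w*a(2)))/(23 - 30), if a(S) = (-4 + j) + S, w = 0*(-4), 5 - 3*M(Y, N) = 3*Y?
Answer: 0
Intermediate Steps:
M(Y, N) = 5/3 - Y
j = 8/3 (j = 5/3 - 1*(-1) = 5/3 + 1 = 8/3 ≈ 2.6667)
w = 0
a(S) = -4/3 + S (a(S) = (-4 + 8/3) + S = -4/3 + S)
(V(-1)*(w*a(2)))/(23 - 30) = (6*(0*(-4/3 + 2)))/(23 - 30) = (6*(0*(⅔)))/(-7) = (6*0)*(-⅐) = 0*(-⅐) = 0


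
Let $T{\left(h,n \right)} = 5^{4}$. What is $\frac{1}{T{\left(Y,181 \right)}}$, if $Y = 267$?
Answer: $\frac{1}{625} \approx 0.0016$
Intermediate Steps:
$T{\left(h,n \right)} = 625$
$\frac{1}{T{\left(Y,181 \right)}} = \frac{1}{625}$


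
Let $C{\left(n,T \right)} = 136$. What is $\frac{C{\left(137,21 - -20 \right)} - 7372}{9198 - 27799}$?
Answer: $\frac{7236}{18601} \approx 0.38901$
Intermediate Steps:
$\frac{C{\left(137,21 - -20 \right)} - 7372}{9198 - 27799} = \frac{136 - 7372}{9198 - 27799} = - \frac{7236}{-18601} = \left(-7236\right) \left(- \frac{1}{18601}\right) = \frac{7236}{18601}$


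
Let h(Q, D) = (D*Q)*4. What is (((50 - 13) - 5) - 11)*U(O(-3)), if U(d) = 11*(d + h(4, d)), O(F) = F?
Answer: -11781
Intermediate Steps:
h(Q, D) = 4*D*Q
U(d) = 187*d (U(d) = 11*(d + 4*d*4) = 11*(d + 16*d) = 11*(17*d) = 187*d)
(((50 - 13) - 5) - 11)*U(O(-3)) = (((50 - 13) - 5) - 11)*(187*(-3)) = ((37 - 5) - 11)*(-561) = (32 - 11)*(-561) = 21*(-561) = -11781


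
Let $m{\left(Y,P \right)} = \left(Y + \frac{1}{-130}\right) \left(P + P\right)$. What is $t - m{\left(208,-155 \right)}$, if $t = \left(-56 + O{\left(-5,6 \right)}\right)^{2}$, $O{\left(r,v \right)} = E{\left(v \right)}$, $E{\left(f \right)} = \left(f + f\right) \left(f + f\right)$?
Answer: $\frac{938881}{13} \approx 72222.0$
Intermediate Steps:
$E{\left(f \right)} = 4 f^{2}$ ($E{\left(f \right)} = 2 f 2 f = 4 f^{2}$)
$O{\left(r,v \right)} = 4 v^{2}$
$m{\left(Y,P \right)} = 2 P \left(- \frac{1}{130} + Y\right)$ ($m{\left(Y,P \right)} = \left(Y - \frac{1}{130}\right) 2 P = \left(- \frac{1}{130} + Y\right) 2 P = 2 P \left(- \frac{1}{130} + Y\right)$)
$t = 7744$ ($t = \left(-56 + 4 \cdot 6^{2}\right)^{2} = \left(-56 + 4 \cdot 36\right)^{2} = \left(-56 + 144\right)^{2} = 88^{2} = 7744$)
$t - m{\left(208,-155 \right)} = 7744 - \frac{1}{65} \left(-155\right) \left(-1 + 130 \cdot 208\right) = 7744 - \frac{1}{65} \left(-155\right) \left(-1 + 27040\right) = 7744 - \frac{1}{65} \left(-155\right) 27039 = 7744 - - \frac{838209}{13} = 7744 + \frac{838209}{13} = \frac{938881}{13}$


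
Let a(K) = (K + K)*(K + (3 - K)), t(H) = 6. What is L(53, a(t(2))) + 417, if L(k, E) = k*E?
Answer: 2325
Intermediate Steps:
a(K) = 6*K (a(K) = (2*K)*3 = 6*K)
L(k, E) = E*k
L(53, a(t(2))) + 417 = (6*6)*53 + 417 = 36*53 + 417 = 1908 + 417 = 2325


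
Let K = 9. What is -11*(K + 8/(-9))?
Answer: -803/9 ≈ -89.222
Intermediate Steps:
-11*(K + 8/(-9)) = -11*(9 + 8/(-9)) = -11*(9 + 8*(-⅑)) = -11*(9 - 8/9) = -11*73/9 = -803/9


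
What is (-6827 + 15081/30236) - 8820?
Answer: -473087611/30236 ≈ -15647.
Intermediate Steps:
(-6827 + 15081/30236) - 8820 = -206406091/30236 - 8820 = -473087611/30236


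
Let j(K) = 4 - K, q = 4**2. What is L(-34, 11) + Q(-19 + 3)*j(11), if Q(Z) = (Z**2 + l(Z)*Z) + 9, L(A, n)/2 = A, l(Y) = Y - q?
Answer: -5507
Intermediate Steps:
q = 16
l(Y) = -16 + Y (l(Y) = Y - 1*16 = Y - 16 = -16 + Y)
L(A, n) = 2*A
Q(Z) = 9 + Z**2 + Z*(-16 + Z) (Q(Z) = (Z**2 + (-16 + Z)*Z) + 9 = (Z**2 + Z*(-16 + Z)) + 9 = 9 + Z**2 + Z*(-16 + Z))
L(-34, 11) + Q(-19 + 3)*j(11) = 2*(-34) + (9 + (-19 + 3)**2 + (-19 + 3)*(-16 + (-19 + 3)))*(4 - 1*11) = -68 + (9 + (-16)**2 - 16*(-16 - 16))*(4 - 11) = -68 + (9 + 256 - 16*(-32))*(-7) = -68 + (9 + 256 + 512)*(-7) = -68 + 777*(-7) = -68 - 5439 = -5507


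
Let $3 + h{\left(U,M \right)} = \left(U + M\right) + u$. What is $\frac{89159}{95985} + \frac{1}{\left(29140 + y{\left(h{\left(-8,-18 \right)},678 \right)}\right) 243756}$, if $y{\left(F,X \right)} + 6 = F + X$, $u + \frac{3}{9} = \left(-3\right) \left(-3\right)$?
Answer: $\frac{14388078206633}{15489627367500} \approx 0.92888$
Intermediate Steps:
$u = \frac{26}{3}$ ($u = - \frac{1}{3} - -9 = - \frac{1}{3} + 9 = \frac{26}{3} \approx 8.6667$)
$h{\left(U,M \right)} = \frac{17}{3} + M + U$ ($h{\left(U,M \right)} = -3 + \left(\left(U + M\right) + \frac{26}{3}\right) = -3 + \left(\left(M + U\right) + \frac{26}{3}\right) = -3 + \left(\frac{26}{3} + M + U\right) = \frac{17}{3} + M + U$)
$y{\left(F,X \right)} = -6 + F + X$ ($y{\left(F,X \right)} = -6 + \left(F + X\right) = -6 + F + X$)
$\frac{89159}{95985} + \frac{1}{\left(29140 + y{\left(h{\left(-8,-18 \right)},678 \right)}\right) 243756} = \frac{89159}{95985} + \frac{1}{\left(29140 - - \frac{1955}{3}\right) 243756} = 89159 \cdot \frac{1}{95985} + \frac{1}{29140 - - \frac{1955}{3}} \cdot \frac{1}{243756} = \frac{89159}{95985} + \frac{1}{29140 + \frac{1955}{3}} \cdot \frac{1}{243756} = \frac{89159}{95985} + \frac{1}{\frac{89375}{3}} \cdot \frac{1}{243756} = \frac{89159}{95985} + \frac{3}{89375} \cdot \frac{1}{243756} = \frac{89159}{95985} + \frac{1}{7261897500} = \frac{14388078206633}{15489627367500}$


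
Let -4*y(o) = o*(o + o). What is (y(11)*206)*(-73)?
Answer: 909799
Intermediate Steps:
y(o) = -o**2/2 (y(o) = -o*(o + o)/4 = -o*2*o/4 = -o**2/2)
(y(11)*206)*(-73) = (-1/2*11**2*206)*(-73) = (-1/2*121*206)*(-73) = -121/2*206*(-73) = -12463*(-73) = 909799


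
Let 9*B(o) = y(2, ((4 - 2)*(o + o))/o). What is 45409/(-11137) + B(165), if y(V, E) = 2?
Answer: -55201/14319 ≈ -3.8551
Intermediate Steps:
B(o) = 2/9 (B(o) = (⅑)*2 = 2/9)
45409/(-11137) + B(165) = 45409/(-11137) + 2/9 = 45409*(-1/11137) + 2/9 = -6487/1591 + 2/9 = -55201/14319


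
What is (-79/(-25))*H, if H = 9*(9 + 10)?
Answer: 13509/25 ≈ 540.36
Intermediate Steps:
H = 171 (H = 9*19 = 171)
(-79/(-25))*H = -79/(-25)*171 = -79*(-1/25)*171 = (79/25)*171 = 13509/25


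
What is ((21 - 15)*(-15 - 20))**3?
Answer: -9261000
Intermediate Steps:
((21 - 15)*(-15 - 20))**3 = (6*(-35))**3 = (-210)**3 = -9261000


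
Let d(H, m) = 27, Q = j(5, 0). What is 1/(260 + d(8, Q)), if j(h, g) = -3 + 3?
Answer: 1/287 ≈ 0.0034843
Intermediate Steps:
j(h, g) = 0
Q = 0
1/(260 + d(8, Q)) = 1/(260 + 27) = 1/287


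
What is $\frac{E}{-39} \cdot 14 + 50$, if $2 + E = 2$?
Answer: $50$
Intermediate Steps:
$E = 0$ ($E = -2 + 2 = 0$)
$\frac{E}{-39} \cdot 14 + 50 = \frac{0}{-39} \cdot 14 + 50 = 0 \left(- \frac{1}{39}\right) 14 + 50 = 0 \cdot 14 + 50 = 0 + 50 = 50$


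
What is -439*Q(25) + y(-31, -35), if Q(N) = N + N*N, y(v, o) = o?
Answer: -285385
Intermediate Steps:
Q(N) = N + N²
-439*Q(25) + y(-31, -35) = -10975*(1 + 25) - 35 = -10975*26 - 35 = -439*650 - 35 = -285350 - 35 = -285385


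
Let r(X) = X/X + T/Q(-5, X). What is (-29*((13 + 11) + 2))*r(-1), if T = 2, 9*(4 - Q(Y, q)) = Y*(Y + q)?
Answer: -3016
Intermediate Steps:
Q(Y, q) = 4 - Y*(Y + q)/9
r(X) = 1 + 2/(11/9 + 5*X/9) (r(X) = X/X + 2/(4 - 1/9*(-5)**2 - 1/9*(-5)*X) = 1 + 2/(4 - 1/9*25 + 5*X/9) = 1 + 2/(4 - 25/9 + 5*X/9) = 1 + 2/(11/9 + 5*X/9))
(-29*((13 + 11) + 2))*r(-1) = (-29*((13 + 11) + 2))*((29 + 5*(-1))/(11 + 5*(-1))) = (-29*(24 + 2))*((29 - 5)/(11 - 5)) = (-29*26)*(24/6) = -377*24/3 = -754*4 = -3016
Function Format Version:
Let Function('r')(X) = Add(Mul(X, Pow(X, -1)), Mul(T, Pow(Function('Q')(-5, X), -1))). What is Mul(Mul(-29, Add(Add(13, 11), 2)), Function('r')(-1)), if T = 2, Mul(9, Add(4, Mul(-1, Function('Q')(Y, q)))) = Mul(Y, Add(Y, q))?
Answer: -3016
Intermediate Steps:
Function('Q')(Y, q) = Add(4, Mul(Rational(-1, 9), Y, Add(Y, q))) (Function('Q')(Y, q) = Add(4, Mul(Rational(-1, 9), Mul(Y, Add(Y, q)))) = Add(4, Mul(Rational(-1, 9), Y, Add(Y, q))))
Function('r')(X) = Add(1, Mul(2, Pow(Add(Rational(11, 9), Mul(Rational(5, 9), X)), -1))) (Function('r')(X) = Add(Mul(X, Pow(X, -1)), Mul(2, Pow(Add(4, Mul(Rational(-1, 9), Pow(-5, 2)), Mul(Rational(-1, 9), -5, X)), -1))) = Add(1, Mul(2, Pow(Add(4, Mul(Rational(-1, 9), 25), Mul(Rational(5, 9), X)), -1))) = Add(1, Mul(2, Pow(Add(4, Rational(-25, 9), Mul(Rational(5, 9), X)), -1))) = Add(1, Mul(2, Pow(Add(Rational(11, 9), Mul(Rational(5, 9), X)), -1))))
Mul(Mul(-29, Add(Add(13, 11), 2)), Function('r')(-1)) = Mul(Mul(-29, Add(Add(13, 11), 2)), Mul(Pow(Add(11, Mul(5, -1)), -1), Add(29, Mul(5, -1)))) = Mul(Mul(-29, Add(24, 2)), Mul(Pow(Add(11, -5), -1), Add(29, -5))) = Mul(Mul(-29, 26), Mul(Pow(6, -1), 24)) = Mul(-754, Mul(Rational(1, 6), 24)) = Mul(-754, 4) = -3016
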